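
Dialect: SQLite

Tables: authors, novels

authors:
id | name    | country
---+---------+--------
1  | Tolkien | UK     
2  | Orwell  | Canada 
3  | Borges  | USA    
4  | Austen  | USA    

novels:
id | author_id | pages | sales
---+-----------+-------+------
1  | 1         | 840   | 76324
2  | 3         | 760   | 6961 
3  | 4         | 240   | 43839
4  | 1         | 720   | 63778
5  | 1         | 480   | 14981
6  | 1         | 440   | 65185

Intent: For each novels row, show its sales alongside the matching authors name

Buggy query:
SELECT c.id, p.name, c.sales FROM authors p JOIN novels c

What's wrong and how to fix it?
Bug: Missing join condition: each novels row is matched to all authors rows instead of just its own

Fix: Add ON c.author_id = p.id to the JOIN

Corrected query:
SELECT c.id, p.name, c.sales FROM authors p JOIN novels c ON c.author_id = p.id

Result:
id | name    | sales
---+---------+------
1  | Tolkien | 76324
2  | Borges  | 6961 
3  | Austen  | 43839
4  | Tolkien | 63778
5  | Tolkien | 14981
6  | Tolkien | 65185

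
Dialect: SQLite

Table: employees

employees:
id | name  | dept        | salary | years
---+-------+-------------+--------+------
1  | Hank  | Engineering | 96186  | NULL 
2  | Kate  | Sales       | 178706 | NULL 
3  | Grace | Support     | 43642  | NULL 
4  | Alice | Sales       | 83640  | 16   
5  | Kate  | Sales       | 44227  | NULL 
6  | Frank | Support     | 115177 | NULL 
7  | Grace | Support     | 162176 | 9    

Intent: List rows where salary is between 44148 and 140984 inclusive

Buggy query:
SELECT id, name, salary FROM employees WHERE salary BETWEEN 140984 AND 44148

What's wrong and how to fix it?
Bug: BETWEEN expects the lower bound first; with 140984 AND 44148 the range is empty

Fix: Swap the bounds so the smaller value comes first

Corrected query:
SELECT id, name, salary FROM employees WHERE salary BETWEEN 44148 AND 140984

Result:
id | name  | salary
---+-------+-------
1  | Hank  | 96186 
4  | Alice | 83640 
5  | Kate  | 44227 
6  | Frank | 115177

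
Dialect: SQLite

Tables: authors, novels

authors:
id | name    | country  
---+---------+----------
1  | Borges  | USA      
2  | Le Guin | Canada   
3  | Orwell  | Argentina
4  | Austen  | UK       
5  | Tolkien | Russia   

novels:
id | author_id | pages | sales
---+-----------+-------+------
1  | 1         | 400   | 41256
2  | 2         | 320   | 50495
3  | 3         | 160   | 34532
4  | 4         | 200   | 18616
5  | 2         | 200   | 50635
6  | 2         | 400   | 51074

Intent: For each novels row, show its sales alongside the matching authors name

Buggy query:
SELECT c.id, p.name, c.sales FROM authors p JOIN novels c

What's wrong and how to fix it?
Bug: Missing join condition: each novels row is matched to all authors rows instead of just its own

Fix: Add ON c.author_id = p.id to the JOIN

Corrected query:
SELECT c.id, p.name, c.sales FROM authors p JOIN novels c ON c.author_id = p.id

Result:
id | name    | sales
---+---------+------
1  | Borges  | 41256
2  | Le Guin | 50495
3  | Orwell  | 34532
4  | Austen  | 18616
5  | Le Guin | 50635
6  | Le Guin | 51074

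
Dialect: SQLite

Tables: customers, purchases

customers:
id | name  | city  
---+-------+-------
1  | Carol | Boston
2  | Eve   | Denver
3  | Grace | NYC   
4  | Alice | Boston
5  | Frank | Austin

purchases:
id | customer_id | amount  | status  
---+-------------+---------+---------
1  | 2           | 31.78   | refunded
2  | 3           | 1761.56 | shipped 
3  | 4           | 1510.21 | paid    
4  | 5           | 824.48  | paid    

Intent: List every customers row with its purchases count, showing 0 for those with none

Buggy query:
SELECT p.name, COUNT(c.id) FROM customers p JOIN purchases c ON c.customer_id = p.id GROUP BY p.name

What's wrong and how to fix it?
Bug: An inner join excludes parents with zero children

Fix: Use LEFT JOIN so parents without children still appear (COUNT(c.id) gives 0)

Corrected query:
SELECT p.name, COUNT(c.id) FROM customers p LEFT JOIN purchases c ON c.customer_id = p.id GROUP BY p.name

Result:
name  | COUNT(c.id)
------+------------
Alice | 1          
Carol | 0          
Eve   | 1          
Frank | 1          
Grace | 1          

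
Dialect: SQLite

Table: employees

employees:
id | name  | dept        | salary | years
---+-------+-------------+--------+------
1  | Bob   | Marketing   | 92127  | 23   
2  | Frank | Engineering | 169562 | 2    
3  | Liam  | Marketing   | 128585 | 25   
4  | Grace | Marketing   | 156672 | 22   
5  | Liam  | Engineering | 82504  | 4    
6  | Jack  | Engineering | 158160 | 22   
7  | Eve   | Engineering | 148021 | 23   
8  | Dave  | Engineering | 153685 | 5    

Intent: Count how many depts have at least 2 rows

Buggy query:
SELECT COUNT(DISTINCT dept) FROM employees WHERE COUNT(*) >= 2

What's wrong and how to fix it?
Bug: WHERE filters individual rows, not groups, so a group-level COUNT is invalid there

Fix: Group first with HAVING COUNT(*) >= 2, then COUNT the resulting groups

Corrected query:
SELECT COUNT(*) FROM (SELECT dept FROM employees GROUP BY dept HAVING COUNT(*) >= 2)

Result:
COUNT(*)
--------
2       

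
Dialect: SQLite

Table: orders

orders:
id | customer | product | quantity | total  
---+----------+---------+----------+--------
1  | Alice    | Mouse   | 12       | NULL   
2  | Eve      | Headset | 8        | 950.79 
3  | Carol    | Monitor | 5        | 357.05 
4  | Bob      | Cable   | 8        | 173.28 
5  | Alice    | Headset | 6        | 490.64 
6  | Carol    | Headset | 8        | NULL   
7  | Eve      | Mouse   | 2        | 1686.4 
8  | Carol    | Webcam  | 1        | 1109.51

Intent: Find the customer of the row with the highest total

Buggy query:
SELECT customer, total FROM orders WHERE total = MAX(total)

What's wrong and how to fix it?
Bug: MAX(total) is an aggregate and cannot be used directly in WHERE

Fix: Use a subquery: WHERE total = (SELECT MAX(total) FROM orders)

Corrected query:
SELECT customer, total FROM orders WHERE total = (SELECT MAX(total) FROM orders)

Result:
customer | total 
---------+-------
Eve      | 1686.4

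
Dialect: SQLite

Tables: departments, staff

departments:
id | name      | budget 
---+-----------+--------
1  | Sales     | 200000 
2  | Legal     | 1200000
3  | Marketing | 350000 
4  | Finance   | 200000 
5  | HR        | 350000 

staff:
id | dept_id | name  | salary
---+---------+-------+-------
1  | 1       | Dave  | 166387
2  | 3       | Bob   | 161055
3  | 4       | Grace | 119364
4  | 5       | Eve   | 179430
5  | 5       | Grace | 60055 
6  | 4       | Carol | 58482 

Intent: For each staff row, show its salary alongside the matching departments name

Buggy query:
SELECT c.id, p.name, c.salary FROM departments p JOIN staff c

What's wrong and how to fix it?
Bug: JOIN with no ON clause produces a cartesian product; every staff row pairs with every departments row

Fix: Add ON c.dept_id = p.id to the JOIN

Corrected query:
SELECT c.id, p.name, c.salary FROM departments p JOIN staff c ON c.dept_id = p.id

Result:
id | name      | salary
---+-----------+-------
1  | Sales     | 166387
2  | Marketing | 161055
3  | Finance   | 119364
4  | HR        | 179430
5  | HR        | 60055 
6  | Finance   | 58482 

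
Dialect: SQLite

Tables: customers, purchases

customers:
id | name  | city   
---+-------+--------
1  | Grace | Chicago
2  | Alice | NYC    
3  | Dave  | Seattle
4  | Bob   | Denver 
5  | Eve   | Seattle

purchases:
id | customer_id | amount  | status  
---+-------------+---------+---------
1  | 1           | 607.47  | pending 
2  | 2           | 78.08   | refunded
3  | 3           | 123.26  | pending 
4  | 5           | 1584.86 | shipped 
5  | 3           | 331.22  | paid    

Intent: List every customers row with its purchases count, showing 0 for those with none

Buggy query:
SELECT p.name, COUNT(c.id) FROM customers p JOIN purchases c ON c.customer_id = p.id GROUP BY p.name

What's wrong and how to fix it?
Bug: INNER JOIN drops customers rows that have no matching purchases rows

Fix: Switch to LEFT JOIN to retain unmatched parent rows

Corrected query:
SELECT p.name, COUNT(c.id) FROM customers p LEFT JOIN purchases c ON c.customer_id = p.id GROUP BY p.name

Result:
name  | COUNT(c.id)
------+------------
Alice | 1          
Bob   | 0          
Dave  | 2          
Eve   | 1          
Grace | 1          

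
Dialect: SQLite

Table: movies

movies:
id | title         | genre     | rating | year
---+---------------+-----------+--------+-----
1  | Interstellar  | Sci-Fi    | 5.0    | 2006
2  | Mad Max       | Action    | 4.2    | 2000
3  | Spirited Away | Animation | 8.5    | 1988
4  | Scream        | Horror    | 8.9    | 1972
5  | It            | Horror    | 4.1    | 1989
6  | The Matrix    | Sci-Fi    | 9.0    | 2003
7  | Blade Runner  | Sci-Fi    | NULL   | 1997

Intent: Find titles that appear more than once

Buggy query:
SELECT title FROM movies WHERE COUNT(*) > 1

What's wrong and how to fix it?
Bug: COUNT(*) is an aggregate and cannot be used in WHERE

Fix: Group first, then use HAVING for the count condition

Corrected query:
SELECT title FROM movies GROUP BY title HAVING COUNT(*) > 1

Result:
(no rows)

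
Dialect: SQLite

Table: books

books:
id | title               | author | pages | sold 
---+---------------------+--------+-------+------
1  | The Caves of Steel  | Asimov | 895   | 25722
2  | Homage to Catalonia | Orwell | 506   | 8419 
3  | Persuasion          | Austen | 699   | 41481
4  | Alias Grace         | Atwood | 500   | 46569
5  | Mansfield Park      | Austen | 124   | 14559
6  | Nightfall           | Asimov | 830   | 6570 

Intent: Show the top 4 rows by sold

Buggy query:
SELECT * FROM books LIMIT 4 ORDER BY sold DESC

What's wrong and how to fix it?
Bug: ORDER BY cannot follow LIMIT; LIMIT is the final clause

Fix: Sort with ORDER BY, then apply LIMIT

Corrected query:
SELECT * FROM books ORDER BY sold DESC LIMIT 4

Result:
id | title              | author | pages | sold 
---+--------------------+--------+-------+------
4  | Alias Grace        | Atwood | 500   | 46569
3  | Persuasion         | Austen | 699   | 41481
1  | The Caves of Steel | Asimov | 895   | 25722
5  | Mansfield Park     | Austen | 124   | 14559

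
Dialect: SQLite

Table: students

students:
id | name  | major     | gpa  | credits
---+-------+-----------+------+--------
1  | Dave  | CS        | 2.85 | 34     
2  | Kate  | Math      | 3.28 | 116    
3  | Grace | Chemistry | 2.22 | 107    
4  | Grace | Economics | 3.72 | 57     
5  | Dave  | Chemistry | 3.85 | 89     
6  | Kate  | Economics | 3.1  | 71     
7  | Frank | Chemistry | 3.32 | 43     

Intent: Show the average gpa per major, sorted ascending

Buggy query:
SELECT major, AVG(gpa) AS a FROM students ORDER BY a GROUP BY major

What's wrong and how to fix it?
Bug: ORDER BY appears before GROUP BY; SQL clause order requires GROUP BY first

Fix: Reorder: SELECT … FROM … GROUP BY … ORDER BY …

Corrected query:
SELECT major, AVG(gpa) AS a FROM students GROUP BY major ORDER BY a

Result:
major     | a   
----------+-----
CS        | 2.85
Chemistry | 3.13
Math      | 3.28
Economics | 3.41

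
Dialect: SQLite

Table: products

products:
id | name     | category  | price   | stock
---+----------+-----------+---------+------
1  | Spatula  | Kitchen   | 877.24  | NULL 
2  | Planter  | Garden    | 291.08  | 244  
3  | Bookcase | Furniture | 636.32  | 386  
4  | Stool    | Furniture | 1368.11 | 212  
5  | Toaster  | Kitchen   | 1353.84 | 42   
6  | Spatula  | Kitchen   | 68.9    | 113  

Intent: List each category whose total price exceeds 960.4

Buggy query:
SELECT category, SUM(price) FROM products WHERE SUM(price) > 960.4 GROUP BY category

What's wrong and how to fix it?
Bug: SUM(price) is an aggregate, but WHERE filters rows before aggregation

Fix: Use HAVING (which filters groups after aggregation) instead of WHERE

Corrected query:
SELECT category, SUM(price) FROM products GROUP BY category HAVING SUM(price) > 960.4

Result:
category  | SUM(price)
----------+-----------
Furniture | 2004.43   
Kitchen   | 2299.98   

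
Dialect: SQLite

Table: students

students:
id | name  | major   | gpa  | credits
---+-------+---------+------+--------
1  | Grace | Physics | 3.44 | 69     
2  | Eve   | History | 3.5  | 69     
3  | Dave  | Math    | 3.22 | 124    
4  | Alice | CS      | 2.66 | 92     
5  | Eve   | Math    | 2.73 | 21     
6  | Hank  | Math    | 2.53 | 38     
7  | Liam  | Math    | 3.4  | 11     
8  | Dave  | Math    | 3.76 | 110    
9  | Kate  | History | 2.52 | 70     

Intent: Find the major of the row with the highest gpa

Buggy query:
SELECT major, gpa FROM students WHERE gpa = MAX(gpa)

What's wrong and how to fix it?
Bug: MAX(gpa) is an aggregate and cannot be used directly in WHERE

Fix: Wrap MAX in a scalar subquery so WHERE compares against a single value

Corrected query:
SELECT major, gpa FROM students WHERE gpa = (SELECT MAX(gpa) FROM students)

Result:
major | gpa 
------+-----
Math  | 3.76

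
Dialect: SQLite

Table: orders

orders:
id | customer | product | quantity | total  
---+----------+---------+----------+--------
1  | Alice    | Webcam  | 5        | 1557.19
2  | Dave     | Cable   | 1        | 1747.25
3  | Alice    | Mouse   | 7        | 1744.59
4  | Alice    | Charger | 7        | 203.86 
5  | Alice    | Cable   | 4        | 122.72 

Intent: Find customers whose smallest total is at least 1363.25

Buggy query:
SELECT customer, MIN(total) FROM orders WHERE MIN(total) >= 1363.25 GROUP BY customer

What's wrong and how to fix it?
Bug: MIN() in WHERE is a misuse of aggregate

Fix: Use HAVING for the per-group MIN condition

Corrected query:
SELECT customer, MIN(total) FROM orders GROUP BY customer HAVING MIN(total) >= 1363.25

Result:
customer | MIN(total)
---------+-----------
Dave     | 1747.25   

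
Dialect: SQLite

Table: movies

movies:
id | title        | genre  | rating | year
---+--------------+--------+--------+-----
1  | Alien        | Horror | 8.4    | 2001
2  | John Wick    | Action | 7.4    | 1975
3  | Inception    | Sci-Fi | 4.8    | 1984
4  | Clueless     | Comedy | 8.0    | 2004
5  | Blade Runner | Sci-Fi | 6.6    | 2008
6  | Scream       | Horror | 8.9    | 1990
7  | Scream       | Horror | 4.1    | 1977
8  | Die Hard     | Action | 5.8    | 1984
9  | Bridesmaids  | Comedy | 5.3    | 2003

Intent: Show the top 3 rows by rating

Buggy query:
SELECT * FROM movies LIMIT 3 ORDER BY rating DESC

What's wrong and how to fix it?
Bug: ORDER BY cannot follow LIMIT; LIMIT is the final clause

Fix: Sort with ORDER BY, then apply LIMIT

Corrected query:
SELECT * FROM movies ORDER BY rating DESC LIMIT 3

Result:
id | title    | genre  | rating | year
---+----------+--------+--------+-----
6  | Scream   | Horror | 8.9    | 1990
1  | Alien    | Horror | 8.4    | 2001
4  | Clueless | Comedy | 8      | 2004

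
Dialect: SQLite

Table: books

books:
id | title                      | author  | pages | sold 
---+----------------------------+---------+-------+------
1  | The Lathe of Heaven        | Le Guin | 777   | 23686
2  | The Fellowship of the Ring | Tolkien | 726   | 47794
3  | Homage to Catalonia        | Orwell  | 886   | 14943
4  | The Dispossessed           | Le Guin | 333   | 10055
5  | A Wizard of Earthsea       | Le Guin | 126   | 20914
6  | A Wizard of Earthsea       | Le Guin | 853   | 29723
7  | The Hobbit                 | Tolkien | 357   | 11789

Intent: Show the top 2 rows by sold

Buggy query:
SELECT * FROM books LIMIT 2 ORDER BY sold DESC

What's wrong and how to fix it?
Bug: LIMIT must come after ORDER BY

Fix: Sort with ORDER BY, then apply LIMIT

Corrected query:
SELECT * FROM books ORDER BY sold DESC LIMIT 2

Result:
id | title                      | author  | pages | sold 
---+----------------------------+---------+-------+------
2  | The Fellowship of the Ring | Tolkien | 726   | 47794
6  | A Wizard of Earthsea       | Le Guin | 853   | 29723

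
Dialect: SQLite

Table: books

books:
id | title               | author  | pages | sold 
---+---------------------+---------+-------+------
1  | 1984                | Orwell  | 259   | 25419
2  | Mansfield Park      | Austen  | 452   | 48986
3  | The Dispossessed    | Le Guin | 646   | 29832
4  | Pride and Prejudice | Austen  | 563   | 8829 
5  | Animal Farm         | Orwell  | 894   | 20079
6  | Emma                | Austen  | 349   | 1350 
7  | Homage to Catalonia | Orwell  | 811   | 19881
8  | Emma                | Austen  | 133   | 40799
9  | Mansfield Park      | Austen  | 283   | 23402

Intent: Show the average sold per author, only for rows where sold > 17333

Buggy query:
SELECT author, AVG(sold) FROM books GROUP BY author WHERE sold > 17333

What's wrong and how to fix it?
Bug: Row-level WHERE must come before GROUP BY in the clause order

Fix: Place WHERE between FROM and GROUP BY

Corrected query:
SELECT author, AVG(sold) FROM books WHERE sold > 17333 GROUP BY author

Result:
author  | AVG(sold)
--------+----------
Austen  | 37729    
Le Guin | 29832    
Orwell  | 21793    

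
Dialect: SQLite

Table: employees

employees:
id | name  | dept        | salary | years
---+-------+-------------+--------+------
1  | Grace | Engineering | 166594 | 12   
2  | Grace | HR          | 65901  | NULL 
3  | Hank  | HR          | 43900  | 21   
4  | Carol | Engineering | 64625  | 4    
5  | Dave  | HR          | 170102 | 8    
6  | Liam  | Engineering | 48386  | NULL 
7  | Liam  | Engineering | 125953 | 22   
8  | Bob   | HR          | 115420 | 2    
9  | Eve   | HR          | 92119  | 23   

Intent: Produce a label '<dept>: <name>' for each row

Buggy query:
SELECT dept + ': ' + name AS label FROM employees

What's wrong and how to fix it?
Bug: '+' is numeric addition; on text columns SQLite converts them to 0 instead of concatenating

Fix: Replace + with || to concatenate text

Corrected query:
SELECT dept || ': ' || name AS label FROM employees

Result:
label             
------------------
Engineering: Grace
HR: Grace         
HR: Hank          
Engineering: Carol
HR: Dave          
Engineering: Liam 
Engineering: Liam 
HR: Bob           
HR: Eve           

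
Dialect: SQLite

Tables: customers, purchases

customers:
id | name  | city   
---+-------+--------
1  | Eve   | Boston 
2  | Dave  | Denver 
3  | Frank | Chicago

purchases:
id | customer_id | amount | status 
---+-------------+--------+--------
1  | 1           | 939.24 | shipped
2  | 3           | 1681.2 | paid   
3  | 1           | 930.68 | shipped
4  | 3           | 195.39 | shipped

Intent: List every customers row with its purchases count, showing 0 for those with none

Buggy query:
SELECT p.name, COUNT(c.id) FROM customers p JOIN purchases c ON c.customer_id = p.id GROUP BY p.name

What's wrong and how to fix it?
Bug: An inner join excludes parents with zero children

Fix: Use LEFT JOIN so parents without children still appear (COUNT(c.id) gives 0)

Corrected query:
SELECT p.name, COUNT(c.id) FROM customers p LEFT JOIN purchases c ON c.customer_id = p.id GROUP BY p.name

Result:
name  | COUNT(c.id)
------+------------
Dave  | 0          
Eve   | 2          
Frank | 2          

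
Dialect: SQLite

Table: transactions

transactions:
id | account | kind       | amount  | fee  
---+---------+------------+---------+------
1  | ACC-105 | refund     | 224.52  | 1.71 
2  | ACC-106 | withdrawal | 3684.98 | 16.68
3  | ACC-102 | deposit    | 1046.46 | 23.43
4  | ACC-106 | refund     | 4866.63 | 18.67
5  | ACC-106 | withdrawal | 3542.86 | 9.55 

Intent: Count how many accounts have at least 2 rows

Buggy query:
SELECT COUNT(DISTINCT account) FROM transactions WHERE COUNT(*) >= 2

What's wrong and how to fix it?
Bug: WHERE filters individual rows, not groups, so a group-level COUNT is invalid there

Fix: Use a subquery that GROUPs and filters with HAVING, then count its rows

Corrected query:
SELECT COUNT(*) FROM (SELECT account FROM transactions GROUP BY account HAVING COUNT(*) >= 2)

Result:
COUNT(*)
--------
1       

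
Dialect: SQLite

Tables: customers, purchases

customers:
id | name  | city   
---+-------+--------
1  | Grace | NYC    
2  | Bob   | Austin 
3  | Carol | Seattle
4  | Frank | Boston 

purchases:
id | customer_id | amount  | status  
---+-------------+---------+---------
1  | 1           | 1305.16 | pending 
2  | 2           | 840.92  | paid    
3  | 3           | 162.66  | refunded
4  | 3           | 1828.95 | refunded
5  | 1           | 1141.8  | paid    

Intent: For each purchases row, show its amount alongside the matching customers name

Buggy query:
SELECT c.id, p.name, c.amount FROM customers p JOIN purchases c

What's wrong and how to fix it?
Bug: JOIN with no ON clause produces a cartesian product; every purchases row pairs with every customers row

Fix: Specify the join condition linking the foreign key to the parent id

Corrected query:
SELECT c.id, p.name, c.amount FROM customers p JOIN purchases c ON c.customer_id = p.id

Result:
id | name  | amount 
---+-------+--------
1  | Grace | 1305.16
2  | Bob   | 840.92 
3  | Carol | 162.66 
4  | Carol | 1828.95
5  | Grace | 1141.8 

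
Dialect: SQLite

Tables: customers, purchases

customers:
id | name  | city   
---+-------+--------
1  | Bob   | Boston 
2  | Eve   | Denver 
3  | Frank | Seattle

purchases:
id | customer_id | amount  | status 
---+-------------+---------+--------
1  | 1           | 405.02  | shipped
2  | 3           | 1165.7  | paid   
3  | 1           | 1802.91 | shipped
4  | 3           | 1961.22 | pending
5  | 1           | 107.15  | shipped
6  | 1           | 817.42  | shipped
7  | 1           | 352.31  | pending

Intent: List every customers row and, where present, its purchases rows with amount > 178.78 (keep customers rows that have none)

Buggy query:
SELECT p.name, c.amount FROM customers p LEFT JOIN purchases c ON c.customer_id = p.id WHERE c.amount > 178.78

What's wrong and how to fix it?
Bug: A WHERE condition on the right-hand table after LEFT JOIN drops unmatched parents

Fix: Move the right-table condition into the ON clause so unmatched parents are kept

Corrected query:
SELECT p.name, c.amount FROM customers p LEFT JOIN purchases c ON c.customer_id = p.id AND c.amount > 178.78

Result:
name  | amount 
------+--------
Bob   | 352.31 
Bob   | 405.02 
Bob   | 817.42 
Bob   | 1802.91
Eve   | NULL   
Frank | 1165.7 
Frank | 1961.22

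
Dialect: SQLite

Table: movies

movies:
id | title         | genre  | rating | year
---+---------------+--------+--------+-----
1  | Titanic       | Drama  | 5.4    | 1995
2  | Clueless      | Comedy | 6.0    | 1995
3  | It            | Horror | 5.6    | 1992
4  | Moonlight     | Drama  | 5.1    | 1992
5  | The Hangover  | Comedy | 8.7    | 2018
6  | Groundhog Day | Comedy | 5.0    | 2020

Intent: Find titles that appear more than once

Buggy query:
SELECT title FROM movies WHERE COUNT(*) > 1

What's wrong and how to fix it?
Bug: COUNT(*) is an aggregate and cannot be used in WHERE

Fix: Group first, then use HAVING for the count condition

Corrected query:
SELECT title FROM movies GROUP BY title HAVING COUNT(*) > 1

Result:
(no rows)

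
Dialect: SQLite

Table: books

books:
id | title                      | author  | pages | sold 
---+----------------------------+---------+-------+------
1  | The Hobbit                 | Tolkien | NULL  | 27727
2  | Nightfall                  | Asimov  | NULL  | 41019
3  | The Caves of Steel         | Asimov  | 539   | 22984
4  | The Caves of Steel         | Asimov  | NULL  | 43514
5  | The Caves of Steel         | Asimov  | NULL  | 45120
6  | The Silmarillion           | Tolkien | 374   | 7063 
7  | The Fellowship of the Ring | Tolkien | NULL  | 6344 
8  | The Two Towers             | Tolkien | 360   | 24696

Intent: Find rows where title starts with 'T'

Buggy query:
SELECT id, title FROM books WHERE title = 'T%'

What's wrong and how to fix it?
Bug: Wildcards only work with LIKE; '=' treats '%' as a literal character

Fix: Use LIKE for wildcard pattern matching

Corrected query:
SELECT id, title FROM books WHERE title LIKE 'T%'

Result:
id | title                     
---+---------------------------
1  | The Hobbit                
3  | The Caves of Steel        
4  | The Caves of Steel        
5  | The Caves of Steel        
6  | The Silmarillion          
7  | The Fellowship of the Ring
8  | The Two Towers            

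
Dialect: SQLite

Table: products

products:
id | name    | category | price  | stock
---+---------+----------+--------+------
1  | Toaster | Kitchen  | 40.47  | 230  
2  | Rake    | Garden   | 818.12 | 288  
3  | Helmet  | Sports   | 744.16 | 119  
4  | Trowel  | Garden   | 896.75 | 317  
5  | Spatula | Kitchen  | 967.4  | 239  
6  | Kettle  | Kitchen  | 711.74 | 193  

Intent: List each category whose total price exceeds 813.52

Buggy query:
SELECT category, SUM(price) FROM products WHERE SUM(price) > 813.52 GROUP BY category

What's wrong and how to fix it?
Bug: WHERE runs before GROUP BY, so aggregates aren't available there

Fix: Move the aggregate condition to a HAVING clause

Corrected query:
SELECT category, SUM(price) FROM products GROUP BY category HAVING SUM(price) > 813.52

Result:
category | SUM(price)
---------+-----------
Garden   | 1714.87   
Kitchen  | 1719.61   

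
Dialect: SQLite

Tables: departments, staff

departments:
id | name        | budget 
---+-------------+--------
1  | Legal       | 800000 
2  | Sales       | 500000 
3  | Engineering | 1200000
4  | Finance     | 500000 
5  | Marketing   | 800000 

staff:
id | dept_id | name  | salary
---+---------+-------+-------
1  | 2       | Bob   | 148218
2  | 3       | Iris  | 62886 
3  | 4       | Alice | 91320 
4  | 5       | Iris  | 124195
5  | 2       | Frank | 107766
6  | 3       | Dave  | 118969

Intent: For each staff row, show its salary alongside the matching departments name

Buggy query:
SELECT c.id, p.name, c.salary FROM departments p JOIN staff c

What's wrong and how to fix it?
Bug: JOIN with no ON clause produces a cartesian product; every staff row pairs with every departments row

Fix: Add ON c.dept_id = p.id to the JOIN

Corrected query:
SELECT c.id, p.name, c.salary FROM departments p JOIN staff c ON c.dept_id = p.id

Result:
id | name        | salary
---+-------------+-------
1  | Sales       | 148218
2  | Engineering | 62886 
3  | Finance     | 91320 
4  | Marketing   | 124195
5  | Sales       | 107766
6  | Engineering | 118969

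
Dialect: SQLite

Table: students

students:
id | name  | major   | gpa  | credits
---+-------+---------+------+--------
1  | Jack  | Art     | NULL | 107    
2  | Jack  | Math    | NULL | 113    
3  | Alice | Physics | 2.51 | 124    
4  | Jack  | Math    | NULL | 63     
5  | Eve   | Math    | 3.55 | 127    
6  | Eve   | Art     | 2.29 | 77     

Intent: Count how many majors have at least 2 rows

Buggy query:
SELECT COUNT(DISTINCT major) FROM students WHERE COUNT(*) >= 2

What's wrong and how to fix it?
Bug: WHERE filters individual rows, not groups, so a group-level COUNT is invalid there

Fix: Group first with HAVING COUNT(*) >= 2, then COUNT the resulting groups

Corrected query:
SELECT COUNT(*) FROM (SELECT major FROM students GROUP BY major HAVING COUNT(*) >= 2)

Result:
COUNT(*)
--------
2       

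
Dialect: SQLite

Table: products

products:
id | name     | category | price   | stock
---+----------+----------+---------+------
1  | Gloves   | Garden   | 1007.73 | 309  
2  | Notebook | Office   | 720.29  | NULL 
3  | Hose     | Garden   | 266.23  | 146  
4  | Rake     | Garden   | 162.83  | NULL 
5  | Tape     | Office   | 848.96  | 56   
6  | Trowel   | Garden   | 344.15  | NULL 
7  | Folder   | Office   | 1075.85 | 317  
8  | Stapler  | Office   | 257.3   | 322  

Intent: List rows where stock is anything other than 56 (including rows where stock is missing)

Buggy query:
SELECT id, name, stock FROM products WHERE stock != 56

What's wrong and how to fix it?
Bug: Inequality against NULL is unknown, not true; rows with NULL are dropped

Fix: Handle NULL separately with IS NULL alongside the inequality

Corrected query:
SELECT id, name, stock FROM products WHERE stock != 56 OR stock IS NULL

Result:
id | name     | stock
---+----------+------
1  | Gloves   | 309  
2  | Notebook | NULL 
3  | Hose     | 146  
4  | Rake     | NULL 
6  | Trowel   | NULL 
7  | Folder   | 317  
8  | Stapler  | 322  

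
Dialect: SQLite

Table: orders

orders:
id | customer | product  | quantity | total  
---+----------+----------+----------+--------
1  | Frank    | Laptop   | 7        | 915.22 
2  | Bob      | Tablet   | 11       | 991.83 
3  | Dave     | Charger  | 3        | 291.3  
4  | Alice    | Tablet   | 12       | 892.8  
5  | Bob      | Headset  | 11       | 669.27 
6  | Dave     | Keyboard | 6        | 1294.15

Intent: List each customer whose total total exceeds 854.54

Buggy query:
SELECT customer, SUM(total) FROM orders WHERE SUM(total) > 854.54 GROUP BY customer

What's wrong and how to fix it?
Bug: SUM(total) is an aggregate, but WHERE filters rows before aggregation

Fix: Use HAVING (which filters groups after aggregation) instead of WHERE

Corrected query:
SELECT customer, SUM(total) FROM orders GROUP BY customer HAVING SUM(total) > 854.54

Result:
customer | SUM(total)
---------+-----------
Alice    | 892.8     
Bob      | 1661.1    
Dave     | 1585.45   
Frank    | 915.22    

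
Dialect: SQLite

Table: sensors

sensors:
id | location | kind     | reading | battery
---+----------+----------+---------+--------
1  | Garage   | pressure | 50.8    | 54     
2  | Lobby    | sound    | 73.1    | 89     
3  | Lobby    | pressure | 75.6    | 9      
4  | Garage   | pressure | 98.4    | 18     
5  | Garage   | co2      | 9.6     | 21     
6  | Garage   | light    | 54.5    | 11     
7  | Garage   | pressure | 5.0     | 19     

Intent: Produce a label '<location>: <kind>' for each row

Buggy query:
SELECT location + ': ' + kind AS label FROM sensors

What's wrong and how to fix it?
Bug: '+' is numeric addition; on text columns SQLite converts them to 0 instead of concatenating

Fix: Use the || operator for string concatenation

Corrected query:
SELECT location || ': ' || kind AS label FROM sensors

Result:
label           
----------------
Garage: pressure
Lobby: sound    
Lobby: pressure 
Garage: pressure
Garage: co2     
Garage: light   
Garage: pressure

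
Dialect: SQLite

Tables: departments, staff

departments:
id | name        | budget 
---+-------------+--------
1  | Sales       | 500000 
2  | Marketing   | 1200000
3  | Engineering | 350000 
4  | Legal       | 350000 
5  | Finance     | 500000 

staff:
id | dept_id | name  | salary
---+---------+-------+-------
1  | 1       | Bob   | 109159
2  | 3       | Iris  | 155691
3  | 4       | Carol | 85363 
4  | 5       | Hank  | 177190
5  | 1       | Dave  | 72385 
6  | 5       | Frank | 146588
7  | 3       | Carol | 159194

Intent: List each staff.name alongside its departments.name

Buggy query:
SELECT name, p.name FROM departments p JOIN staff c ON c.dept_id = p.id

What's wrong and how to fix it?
Bug: 'name' exists in both joined tables, so the database can't tell which one is meant

Fix: Qualify the column with its table alias (c.name)

Corrected query:
SELECT c.name, p.name FROM departments p JOIN staff c ON c.dept_id = p.id

Result:
name  | name       
------+------------
Bob   | Sales      
Iris  | Engineering
Carol | Legal      
Hank  | Finance    
Dave  | Sales      
Frank | Finance    
Carol | Engineering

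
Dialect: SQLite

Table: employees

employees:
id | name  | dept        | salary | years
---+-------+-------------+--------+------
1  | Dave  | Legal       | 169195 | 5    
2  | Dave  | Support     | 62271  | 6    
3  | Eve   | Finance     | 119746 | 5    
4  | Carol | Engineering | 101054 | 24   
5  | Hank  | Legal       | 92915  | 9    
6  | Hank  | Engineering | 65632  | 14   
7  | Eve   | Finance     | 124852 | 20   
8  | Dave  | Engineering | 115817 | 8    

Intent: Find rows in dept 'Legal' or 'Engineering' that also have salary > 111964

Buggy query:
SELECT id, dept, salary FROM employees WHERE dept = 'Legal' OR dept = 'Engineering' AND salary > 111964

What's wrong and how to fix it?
Bug: Without parentheses, AND is evaluated before OR, so the salary filter only applies to the 'Engineering' branch

Fix: Add parentheses around the OR so the AND applies to both alternatives

Corrected query:
SELECT id, dept, salary FROM employees WHERE (dept = 'Legal' OR dept = 'Engineering') AND salary > 111964

Result:
id | dept        | salary
---+-------------+-------
1  | Legal       | 169195
8  | Engineering | 115817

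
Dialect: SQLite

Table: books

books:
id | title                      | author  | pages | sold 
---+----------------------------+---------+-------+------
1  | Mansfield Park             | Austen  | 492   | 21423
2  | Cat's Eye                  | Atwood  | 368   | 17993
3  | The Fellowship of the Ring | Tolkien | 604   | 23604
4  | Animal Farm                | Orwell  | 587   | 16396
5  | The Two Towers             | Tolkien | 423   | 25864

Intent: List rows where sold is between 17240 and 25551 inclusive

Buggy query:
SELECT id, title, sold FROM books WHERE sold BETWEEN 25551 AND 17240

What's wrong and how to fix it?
Bug: The bounds are reversed; BETWEEN a AND b requires a <= b to match anything

Fix: Write BETWEEN 17240 AND 25551

Corrected query:
SELECT id, title, sold FROM books WHERE sold BETWEEN 17240 AND 25551

Result:
id | title                      | sold 
---+----------------------------+------
1  | Mansfield Park             | 21423
2  | Cat's Eye                  | 17993
3  | The Fellowship of the Ring | 23604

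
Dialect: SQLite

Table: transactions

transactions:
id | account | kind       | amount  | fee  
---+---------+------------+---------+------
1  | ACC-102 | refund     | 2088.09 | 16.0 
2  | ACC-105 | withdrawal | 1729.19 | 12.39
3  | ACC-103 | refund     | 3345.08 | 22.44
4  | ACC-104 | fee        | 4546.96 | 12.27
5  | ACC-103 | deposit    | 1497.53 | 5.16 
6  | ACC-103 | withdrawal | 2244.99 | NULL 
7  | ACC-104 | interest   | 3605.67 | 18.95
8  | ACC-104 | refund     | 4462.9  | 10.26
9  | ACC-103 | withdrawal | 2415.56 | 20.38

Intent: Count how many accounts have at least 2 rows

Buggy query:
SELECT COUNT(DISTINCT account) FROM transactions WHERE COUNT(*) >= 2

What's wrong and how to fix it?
Bug: WHERE filters individual rows, not groups, so a group-level COUNT is invalid there

Fix: Use a subquery that GROUPs and filters with HAVING, then count its rows

Corrected query:
SELECT COUNT(*) FROM (SELECT account FROM transactions GROUP BY account HAVING COUNT(*) >= 2)

Result:
COUNT(*)
--------
2       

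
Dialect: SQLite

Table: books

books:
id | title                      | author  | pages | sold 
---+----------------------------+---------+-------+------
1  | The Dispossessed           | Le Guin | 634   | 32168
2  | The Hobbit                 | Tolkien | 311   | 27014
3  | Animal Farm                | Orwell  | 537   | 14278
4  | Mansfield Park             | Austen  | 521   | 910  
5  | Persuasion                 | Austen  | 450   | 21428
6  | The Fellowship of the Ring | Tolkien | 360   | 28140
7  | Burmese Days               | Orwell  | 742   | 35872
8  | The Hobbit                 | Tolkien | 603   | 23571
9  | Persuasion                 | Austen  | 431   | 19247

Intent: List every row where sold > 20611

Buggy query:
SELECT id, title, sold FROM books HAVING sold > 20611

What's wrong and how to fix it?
Bug: This is a non-aggregate query (no GROUP BY, no aggregates), so in SQLite the HAVING clause is invalid here; a row-level condition belongs in WHERE

Fix: Use WHERE for row-level filtering

Corrected query:
SELECT id, title, sold FROM books WHERE sold > 20611

Result:
id | title                      | sold 
---+----------------------------+------
1  | The Dispossessed           | 32168
2  | The Hobbit                 | 27014
5  | Persuasion                 | 21428
6  | The Fellowship of the Ring | 28140
7  | Burmese Days               | 35872
8  | The Hobbit                 | 23571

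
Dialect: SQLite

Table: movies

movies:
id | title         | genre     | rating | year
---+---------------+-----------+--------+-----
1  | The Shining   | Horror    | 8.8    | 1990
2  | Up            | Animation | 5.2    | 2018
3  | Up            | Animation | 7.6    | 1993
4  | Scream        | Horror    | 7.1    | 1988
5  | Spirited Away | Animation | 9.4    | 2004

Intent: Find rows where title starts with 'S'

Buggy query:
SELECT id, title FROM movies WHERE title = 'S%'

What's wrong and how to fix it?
Bug: '=' compares the literal string including the % character; pattern matching needs LIKE

Fix: Replace '=' with LIKE so 'S%' is treated as a pattern

Corrected query:
SELECT id, title FROM movies WHERE title LIKE 'S%'

Result:
id | title        
---+--------------
4  | Scream       
5  | Spirited Away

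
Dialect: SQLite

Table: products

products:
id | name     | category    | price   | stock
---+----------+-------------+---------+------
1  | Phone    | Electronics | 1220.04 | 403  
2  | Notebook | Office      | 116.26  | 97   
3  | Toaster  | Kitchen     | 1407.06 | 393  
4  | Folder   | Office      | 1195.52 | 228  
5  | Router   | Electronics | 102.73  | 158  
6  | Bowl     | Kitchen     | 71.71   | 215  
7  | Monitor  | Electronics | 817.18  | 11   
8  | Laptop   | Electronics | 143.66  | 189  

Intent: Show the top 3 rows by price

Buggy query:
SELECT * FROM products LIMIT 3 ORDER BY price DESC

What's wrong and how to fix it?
Bug: LIMIT must come after ORDER BY

Fix: Swap the clauses: ORDER BY first, then LIMIT

Corrected query:
SELECT * FROM products ORDER BY price DESC LIMIT 3

Result:
id | name    | category    | price   | stock
---+---------+-------------+---------+------
3  | Toaster | Kitchen     | 1407.06 | 393  
1  | Phone   | Electronics | 1220.04 | 403  
4  | Folder  | Office      | 1195.52 | 228  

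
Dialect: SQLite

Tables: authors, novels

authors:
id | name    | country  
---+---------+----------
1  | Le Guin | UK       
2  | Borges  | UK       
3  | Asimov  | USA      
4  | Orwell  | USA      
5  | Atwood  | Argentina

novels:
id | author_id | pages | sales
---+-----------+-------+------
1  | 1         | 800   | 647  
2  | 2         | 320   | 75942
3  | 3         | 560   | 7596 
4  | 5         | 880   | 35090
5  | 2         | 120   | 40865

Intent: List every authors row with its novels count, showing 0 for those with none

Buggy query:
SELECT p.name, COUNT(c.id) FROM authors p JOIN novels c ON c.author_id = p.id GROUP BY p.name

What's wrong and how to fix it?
Bug: An inner join excludes parents with zero children

Fix: Switch to LEFT JOIN to retain unmatched parent rows

Corrected query:
SELECT p.name, COUNT(c.id) FROM authors p LEFT JOIN novels c ON c.author_id = p.id GROUP BY p.name

Result:
name    | COUNT(c.id)
--------+------------
Asimov  | 1          
Atwood  | 1          
Borges  | 2          
Le Guin | 1          
Orwell  | 0          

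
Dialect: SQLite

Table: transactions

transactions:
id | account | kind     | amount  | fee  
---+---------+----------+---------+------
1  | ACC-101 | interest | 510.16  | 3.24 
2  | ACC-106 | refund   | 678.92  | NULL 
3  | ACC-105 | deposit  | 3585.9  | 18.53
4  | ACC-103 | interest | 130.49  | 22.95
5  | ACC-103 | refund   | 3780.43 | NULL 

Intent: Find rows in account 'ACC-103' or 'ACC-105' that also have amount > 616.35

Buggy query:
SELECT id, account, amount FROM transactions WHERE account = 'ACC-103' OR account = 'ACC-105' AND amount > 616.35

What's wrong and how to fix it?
Bug: AND binds tighter than OR, so this parses as account = 'ACC-103' OR (account = 'ACC-105' AND amount > 616.35)

Fix: Group the OR with parentheses (or use IN), then AND the threshold

Corrected query:
SELECT id, account, amount FROM transactions WHERE (account = 'ACC-103' OR account = 'ACC-105') AND amount > 616.35

Result:
id | account | amount 
---+---------+--------
3  | ACC-105 | 3585.9 
5  | ACC-103 | 3780.43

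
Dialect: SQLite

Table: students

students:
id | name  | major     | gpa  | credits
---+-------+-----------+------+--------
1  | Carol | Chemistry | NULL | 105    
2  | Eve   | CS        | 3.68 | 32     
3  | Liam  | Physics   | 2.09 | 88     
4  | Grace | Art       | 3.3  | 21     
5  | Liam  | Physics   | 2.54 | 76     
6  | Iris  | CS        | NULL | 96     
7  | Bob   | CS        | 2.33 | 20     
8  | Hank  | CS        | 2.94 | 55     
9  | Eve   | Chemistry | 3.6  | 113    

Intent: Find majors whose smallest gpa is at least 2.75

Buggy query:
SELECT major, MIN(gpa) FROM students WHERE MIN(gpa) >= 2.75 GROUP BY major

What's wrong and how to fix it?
Bug: MIN() in WHERE is a misuse of aggregate

Fix: Use HAVING for the per-group MIN condition

Corrected query:
SELECT major, MIN(gpa) FROM students GROUP BY major HAVING MIN(gpa) >= 2.75

Result:
major     | MIN(gpa)
----------+---------
Art       | 3.3     
Chemistry | 3.6     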